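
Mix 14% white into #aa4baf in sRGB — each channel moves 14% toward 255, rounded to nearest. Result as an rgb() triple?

#aa4baf is rgb(170, 75, 175).
Lerp each channel 14% toward 255:
  R: 170 + 11.9 = 181.9 → 182
  G: 75 + 0.14×(255−75) = 75 + 25.2 = 100.2 → 100
  B: 175 + 11.2 = 186.2 → 186

rgb(182, 100, 186)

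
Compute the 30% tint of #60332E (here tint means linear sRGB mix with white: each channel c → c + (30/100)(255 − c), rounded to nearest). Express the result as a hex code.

#60332E is rgb(96, 51, 46).
Lerp each channel 30% toward 255:
  R: 96 + 47.7 = 143.7 → 144
  G: 51 + 0.3×(255−51) = 51 + 61.2 = 112.2 → 112
  B: 46 + 0.3×(255−46) = 46 + 62.7 = 108.7 → 109
rgb(144, 112, 109) = #90706D.

#90706D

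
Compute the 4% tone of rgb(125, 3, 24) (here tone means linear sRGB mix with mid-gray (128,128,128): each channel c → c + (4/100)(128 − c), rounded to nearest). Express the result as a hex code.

#7D081C

Per channel, c → c + 0.04(128 − c):
  R: 125 + 0.04×(128−125) = 125 + 0.12 = 125.12 → 125
  G: 3 + 0.04×(128−3) = 3 + 5 = 8 → 8
  B: 24 + 0.04×(128−24) = 24 + 4.16 = 28.16 → 28
rgb(125, 8, 28) = #7D081C.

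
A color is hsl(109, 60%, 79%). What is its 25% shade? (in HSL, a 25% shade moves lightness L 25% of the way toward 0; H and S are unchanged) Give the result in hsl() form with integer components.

L moves 25% from 79 toward 0: 79 − 19.75 = 59.25 → 59.
H and S are unchanged.

hsl(109, 60%, 59%)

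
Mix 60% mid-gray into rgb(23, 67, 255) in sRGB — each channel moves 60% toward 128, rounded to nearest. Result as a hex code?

#5668B3

A 60% tone moves each channel 60% toward 128:
  R: 23 + 0.6×(128−23) = 23 + 63 = 86 → 86
  G: 67 + 36.6 = 103.6 → 104
  B: 255 + 0.6×(128−255) = 255 − 76.2 = 178.8 → 179
rgb(86, 104, 179) = #5668B3.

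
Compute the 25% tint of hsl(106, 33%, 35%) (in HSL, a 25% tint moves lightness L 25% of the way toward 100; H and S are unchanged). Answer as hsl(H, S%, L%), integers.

L moves 25% from 35 toward 100: 35 + 16.25 = 51.25 → 51.
H and S are unchanged.

hsl(106, 33%, 51%)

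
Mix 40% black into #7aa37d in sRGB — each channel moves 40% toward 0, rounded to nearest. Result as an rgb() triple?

rgb(73, 98, 75)

#7aa37d is rgb(122, 163, 125).
A 40% shade moves each channel 40% toward 0:
  R: 122 − 48.8 = 73.2 → 73
  G: 163 + 0.4×(0−163) = 163 − 65.2 = 97.8 → 98
  B: 125 + 0.4×(0−125) = 125 − 50 = 75 → 75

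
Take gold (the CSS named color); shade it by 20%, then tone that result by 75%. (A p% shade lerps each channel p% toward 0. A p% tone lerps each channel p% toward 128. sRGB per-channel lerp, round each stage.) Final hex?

CSS gold is rgb(255, 215, 0).
A 20% shade moves each channel 20% toward 0:
  R: 255 − 51 = 204 → 204
  G: 215 − 43 = 172 → 172
  B: 0 + 0.2×(0−0) = 0 + 0 = 0 → 0
After the shade: rgb(204, 172, 0) = #CCAC00.
A 75% tone moves each channel 75% toward 128:
  R: 204 + 0.75×(128−204) = 204 − 57 = 147 → 147
  G: 172 + 0.75×(128−172) = 172 − 33 = 139 → 139
  B: 0 + 0.75×(128−0) = 0 + 96 = 96 → 96
rgb(147, 139, 96) = #938B60.

#938B60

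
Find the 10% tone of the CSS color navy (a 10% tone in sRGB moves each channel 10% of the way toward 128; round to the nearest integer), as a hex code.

#0d0d80

CSS navy is rgb(0, 0, 128).
Per channel, c → c + 0.1(128 − c):
  R: 0 + 12.8 = 12.8 → 13
  G: 0 + 12.8 = 12.8 → 13
  B: 128 + 0.1×(128−128) = 128 + 0 = 128 → 128
rgb(13, 13, 128) = #0d0d80.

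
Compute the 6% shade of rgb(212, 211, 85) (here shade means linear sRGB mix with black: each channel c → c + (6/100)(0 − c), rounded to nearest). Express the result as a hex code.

#C7C650

A 6% shade moves each channel 6% toward 0:
  R: 212 + 0.06×(0−212) = 212 − 12.72 = 199.28 → 199
  G: 211 − 12.66 = 198.34 → 198
  B: 85 + 0.06×(0−85) = 85 − 5.1 = 79.9 → 80
rgb(199, 198, 80) = #C7C650.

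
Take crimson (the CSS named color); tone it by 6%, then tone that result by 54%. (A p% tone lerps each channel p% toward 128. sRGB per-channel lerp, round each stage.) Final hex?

CSS crimson is rgb(220, 20, 60).
Lerp each channel 6% toward 128:
  R: 220 − 5.52 = 214.48 → 214
  G: 20 + 6.48 = 26.48 → 26
  B: 60 + 0.06×(128−60) = 60 + 4.08 = 64.08 → 64
After the tone: rgb(214, 26, 64) = #d61a40.
A 54% tone moves each channel 54% toward 128:
  R: 214 + 0.54×(128−214) = 214 − 46.44 = 167.56 → 168
  G: 26 + 0.54×(128−26) = 26 + 55.08 = 81.08 → 81
  B: 64 + 0.54×(128−64) = 64 + 34.56 = 98.56 → 99
rgb(168, 81, 99) = #a85163.

#a85163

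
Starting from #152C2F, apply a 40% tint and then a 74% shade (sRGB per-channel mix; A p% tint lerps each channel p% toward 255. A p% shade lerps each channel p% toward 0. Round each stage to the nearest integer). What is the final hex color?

#1E2122

#152C2F is rgb(21, 44, 47).
Per channel, c → c + 0.4(255 − c):
  R: 21 + 93.6 = 114.6 → 115
  G: 44 + 0.4×(255−44) = 44 + 84.4 = 128.4 → 128
  B: 47 + 83.2 = 130.2 → 130
After the tint: rgb(115, 128, 130) = #738082.
Lerp each channel 74% toward 0:
  R: 115 + 0.74×(0−115) = 115 − 85.1 = 29.9 → 30
  G: 128 + 0.74×(0−128) = 128 − 94.72 = 33.28 → 33
  B: 130 − 96.2 = 33.8 → 34
rgb(30, 33, 34) = #1E2122.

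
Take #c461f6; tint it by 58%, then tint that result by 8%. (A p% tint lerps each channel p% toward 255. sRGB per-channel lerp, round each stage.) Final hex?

#e8c2fb

#c461f6 is rgb(196, 97, 246).
A 58% tint moves each channel 58% toward 255:
  R: 196 + 0.58×(255−196) = 196 + 34.22 = 230.22 → 230
  G: 97 + 0.58×(255−97) = 97 + 91.64 = 188.64 → 189
  B: 246 + 5.22 = 251.22 → 251
After the tint: rgb(230, 189, 251) = #e6bdfb.
Per channel, c → c + 0.08(255 − c):
  R: 230 + 0.08×(255−230) = 230 + 2 = 232 → 232
  G: 189 + 5.28 = 194.28 → 194
  B: 251 + 0.08×(255−251) = 251 + 0.32 = 251.32 → 251
rgb(232, 194, 251) = #e8c2fb.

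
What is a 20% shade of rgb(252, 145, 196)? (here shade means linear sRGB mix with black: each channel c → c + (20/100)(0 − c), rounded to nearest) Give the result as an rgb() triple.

rgb(202, 116, 157)

Per channel, c → c + 0.2(0 − c):
  R: 252 + 0.2×(0−252) = 252 − 50.4 = 201.6 → 202
  G: 145 − 29 = 116 → 116
  B: 196 + 0.2×(0−196) = 196 − 39.2 = 156.8 → 157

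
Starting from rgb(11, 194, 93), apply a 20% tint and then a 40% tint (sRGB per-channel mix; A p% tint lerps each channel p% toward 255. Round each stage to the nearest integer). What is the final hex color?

A 20% tint moves each channel 20% toward 255:
  R: 11 + 48.8 = 59.8 → 60
  G: 194 + 12.2 = 206.2 → 206
  B: 93 + 32.4 = 125.4 → 125
After the tint: rgb(60, 206, 125) = #3cce7d.
A 40% tint moves each channel 40% toward 255:
  R: 60 + 78 = 138 → 138
  G: 206 + 0.4×(255−206) = 206 + 19.6 = 225.6 → 226
  B: 125 + 52 = 177 → 177
rgb(138, 226, 177) = #8ae2b1.

#8ae2b1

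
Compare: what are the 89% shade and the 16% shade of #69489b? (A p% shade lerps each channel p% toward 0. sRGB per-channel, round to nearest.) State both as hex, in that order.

#0c0811, #583c82

#69489b is rgb(105, 72, 155).
89% shade:
  R: 105 + 0.89×(0−105) = 105 − 93.45 = 11.55 → 12
  G: 72 + 0.89×(0−72) = 72 − 64.08 = 7.92 → 8
  B: 155 − 137.95 = 17.05 → 17
  → #0c0811
16% shade:
  R: 105 − 16.8 = 88.2 → 88
  G: 72 − 11.52 = 60.48 → 60
  B: 155 − 24.8 = 130.2 → 130
  → #583c82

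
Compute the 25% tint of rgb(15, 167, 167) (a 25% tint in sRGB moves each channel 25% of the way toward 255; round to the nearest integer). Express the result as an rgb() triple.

rgb(75, 189, 189)

Per channel, c → c + 0.25(255 − c):
  R: 15 + 60 = 75 → 75
  G: 167 + 0.25×(255−167) = 167 + 22 = 189 → 189
  B: 167 + 22 = 189 → 189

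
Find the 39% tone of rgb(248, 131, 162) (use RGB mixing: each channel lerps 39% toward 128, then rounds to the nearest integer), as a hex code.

Per channel, c → c + 0.39(128 − c):
  R: 248 + 0.39×(128−248) = 248 − 46.8 = 201.2 → 201
  G: 131 − 1.17 = 129.83 → 130
  B: 162 + 0.39×(128−162) = 162 − 13.26 = 148.74 → 149
rgb(201, 130, 149) = #c98295.

#c98295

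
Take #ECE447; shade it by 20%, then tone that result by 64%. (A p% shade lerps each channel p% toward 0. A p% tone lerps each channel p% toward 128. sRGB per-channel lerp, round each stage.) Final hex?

#969366

#ECE447 is rgb(236, 228, 71).
Lerp each channel 20% toward 0:
  R: 236 + 0.2×(0−236) = 236 − 47.2 = 188.8 → 189
  G: 228 − 45.6 = 182.4 → 182
  B: 71 + 0.2×(0−71) = 71 − 14.2 = 56.8 → 57
After the shade: rgb(189, 182, 57) = #BDB639.
A 64% tone moves each channel 64% toward 128:
  R: 189 + 0.64×(128−189) = 189 − 39.04 = 149.96 → 150
  G: 182 + 0.64×(128−182) = 182 − 34.56 = 147.44 → 147
  B: 57 + 45.44 = 102.44 → 102
rgb(150, 147, 102) = #969366.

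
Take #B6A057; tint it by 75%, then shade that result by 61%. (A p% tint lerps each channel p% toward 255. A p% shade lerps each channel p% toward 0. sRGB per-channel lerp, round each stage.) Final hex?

#B6A057 is rgb(182, 160, 87).
Lerp each channel 75% toward 255:
  R: 182 + 0.75×(255−182) = 182 + 54.75 = 236.75 → 237
  G: 160 + 0.75×(255−160) = 160 + 71.25 = 231.25 → 231
  B: 87 + 126 = 213 → 213
After the tint: rgb(237, 231, 213) = #EDE7D5.
Lerp each channel 61% toward 0:
  R: 237 − 144.57 = 92.43 → 92
  G: 231 − 140.91 = 90.09 → 90
  B: 213 + 0.61×(0−213) = 213 − 129.93 = 83.07 → 83
rgb(92, 90, 83) = #5C5A53.

#5C5A53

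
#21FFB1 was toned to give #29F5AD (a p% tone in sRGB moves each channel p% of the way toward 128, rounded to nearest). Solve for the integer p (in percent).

#21FFB1 is rgb(33, 255, 177); #29F5AD is rgb(41, 245, 173).
On the G channel (widest range): 245 ≈ 255 + (p/100)(128 − 255), so p ≈ 100×(245 − 255)/(128 − 255) = -1000/-127 = 7.87.
p = 8 reproduces all three channels after rounding.

8%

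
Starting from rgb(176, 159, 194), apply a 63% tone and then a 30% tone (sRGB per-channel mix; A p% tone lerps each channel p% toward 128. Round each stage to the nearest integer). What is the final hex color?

#8D8891

A 63% tone moves each channel 63% toward 128:
  R: 176 − 30.24 = 145.76 → 146
  G: 159 − 19.53 = 139.47 → 139
  B: 194 + 0.63×(128−194) = 194 − 41.58 = 152.42 → 152
After the tone: rgb(146, 139, 152) = #928B98.
A 30% tone moves each channel 30% toward 128:
  R: 146 + 0.3×(128−146) = 146 − 5.4 = 140.6 → 141
  G: 139 + 0.3×(128−139) = 139 − 3.3 = 135.7 → 136
  B: 152 + 0.3×(128−152) = 152 − 7.2 = 144.8 → 145
rgb(141, 136, 145) = #8D8891.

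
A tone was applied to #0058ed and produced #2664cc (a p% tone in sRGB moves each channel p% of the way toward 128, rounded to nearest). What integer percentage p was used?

#0058ed is rgb(0, 88, 237); #2664cc is rgb(38, 100, 204).
On the R channel (widest range): 38 ≈ 0 + (p/100)(128 − 0), so p ≈ 100×(38 − 0)/(128 − 0) = 3800/128 = 29.69.
p = 30 reproduces all three channels after rounding.

30%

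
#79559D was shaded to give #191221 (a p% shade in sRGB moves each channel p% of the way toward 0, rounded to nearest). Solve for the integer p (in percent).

#79559D is rgb(121, 85, 157); #191221 is rgb(25, 18, 33).
On the B channel (widest range): 33 ≈ 157 + (p/100)(0 − 157), so p ≈ 100×(33 − 157)/(0 − 157) = -12400/-157 = 78.98.
p = 79 reproduces all three channels after rounding.

79%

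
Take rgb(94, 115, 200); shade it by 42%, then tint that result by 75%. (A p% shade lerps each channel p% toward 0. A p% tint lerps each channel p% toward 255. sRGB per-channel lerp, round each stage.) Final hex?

#CDD0DC

A 42% shade moves each channel 42% toward 0:
  R: 94 − 39.48 = 54.52 → 55
  G: 115 + 0.42×(0−115) = 115 − 48.3 = 66.7 → 67
  B: 200 + 0.42×(0−200) = 200 − 84 = 116 → 116
After the shade: rgb(55, 67, 116) = #374374.
Lerp each channel 75% toward 255:
  R: 55 + 150 = 205 → 205
  G: 67 + 0.75×(255−67) = 67 + 141 = 208 → 208
  B: 116 + 0.75×(255−116) = 116 + 104.25 = 220.25 → 220
rgb(205, 208, 220) = #CDD0DC.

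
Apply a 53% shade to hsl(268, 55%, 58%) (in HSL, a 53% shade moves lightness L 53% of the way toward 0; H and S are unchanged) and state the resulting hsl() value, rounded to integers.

L moves 53% from 58 toward 0: 58 − 30.74 = 27.26 → 27.
H and S are unchanged.

hsl(268, 55%, 27%)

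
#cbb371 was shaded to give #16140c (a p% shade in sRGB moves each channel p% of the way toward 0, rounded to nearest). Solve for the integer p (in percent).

#cbb371 is rgb(203, 179, 113); #16140c is rgb(22, 20, 12).
On the R channel (widest range): 22 ≈ 203 + (p/100)(0 − 203), so p ≈ 100×(22 − 203)/(0 − 203) = -18100/-203 = 89.16.
p = 89 reproduces all three channels after rounding.

89%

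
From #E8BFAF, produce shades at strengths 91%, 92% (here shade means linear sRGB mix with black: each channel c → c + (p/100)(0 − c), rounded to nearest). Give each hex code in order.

#151110, #130F0E

#E8BFAF is rgb(232, 191, 175).
91%: (232 − 211.12 = 20.88→21, 191 − 173.81 = 17.19→17, 175 − 159.25 = 15.75→16) → #151110
92%: (232 − 213.44 = 18.56→19, 191 − 175.72 = 15.28→15, 175 − 161 = 14→14) → #130F0E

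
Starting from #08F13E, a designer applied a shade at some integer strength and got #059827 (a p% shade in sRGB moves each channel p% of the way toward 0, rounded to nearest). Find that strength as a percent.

#08F13E is rgb(8, 241, 62); #059827 is rgb(5, 152, 39).
On the G channel (widest range): 152 ≈ 241 + (p/100)(0 − 241), so p ≈ 100×(152 − 241)/(0 − 241) = -8900/-241 = 36.93.
p = 37 reproduces all three channels after rounding.

37%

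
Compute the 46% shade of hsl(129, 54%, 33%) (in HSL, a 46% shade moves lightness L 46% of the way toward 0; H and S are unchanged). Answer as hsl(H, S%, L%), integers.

hsl(129, 54%, 18%)

L moves 46% from 33 toward 0: 33 − 15.18 = 17.82 → 18.
H and S are unchanged.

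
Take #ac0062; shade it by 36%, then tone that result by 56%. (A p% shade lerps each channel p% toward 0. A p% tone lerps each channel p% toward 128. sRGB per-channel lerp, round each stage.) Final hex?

#784863

#ac0062 is rgb(172, 0, 98).
A 36% shade moves each channel 36% toward 0:
  R: 172 + 0.36×(0−172) = 172 − 61.92 = 110.08 → 110
  G: 0 + 0.36×(0−0) = 0 + 0 = 0 → 0
  B: 98 − 35.28 = 62.72 → 63
After the shade: rgb(110, 0, 63) = #6e003f.
Per channel, c → c + 0.56(128 − c):
  R: 110 + 10.08 = 120.08 → 120
  G: 0 + 0.56×(128−0) = 0 + 71.68 = 71.68 → 72
  B: 63 + 0.56×(128−63) = 63 + 36.4 = 99.4 → 99
rgb(120, 72, 99) = #784863.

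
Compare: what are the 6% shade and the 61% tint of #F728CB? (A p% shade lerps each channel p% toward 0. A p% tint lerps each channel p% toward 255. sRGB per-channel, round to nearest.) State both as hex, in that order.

#E826BF, #FCABEB

#F728CB is rgb(247, 40, 203).
6% shade:
  R: 247 + 0.06×(0−247) = 247 − 14.82 = 232.18 → 232
  G: 40 − 2.4 = 37.6 → 38
  B: 203 − 12.18 = 190.82 → 191
  → #E826BF
61% tint:
  R: 247 + 4.88 = 251.88 → 252
  G: 40 + 0.61×(255−40) = 40 + 131.15 = 171.15 → 171
  B: 203 + 0.61×(255−203) = 203 + 31.72 = 234.72 → 235
  → #FCABEB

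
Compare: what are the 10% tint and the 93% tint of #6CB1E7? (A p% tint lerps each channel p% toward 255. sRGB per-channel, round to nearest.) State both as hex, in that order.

#7BB9E9, #F5FAFD

#6CB1E7 is rgb(108, 177, 231).
10% tint:
  R: 108 + 0.1×(255−108) = 108 + 14.7 = 122.7 → 123
  G: 177 + 0.1×(255−177) = 177 + 7.8 = 184.8 → 185
  B: 231 + 2.4 = 233.4 → 233
  → #7BB9E9
93% tint:
  R: 108 + 0.93×(255−108) = 108 + 136.71 = 244.71 → 245
  G: 177 + 0.93×(255−177) = 177 + 72.54 = 249.54 → 250
  B: 231 + 0.93×(255−231) = 231 + 22.32 = 253.32 → 253
  → #F5FAFD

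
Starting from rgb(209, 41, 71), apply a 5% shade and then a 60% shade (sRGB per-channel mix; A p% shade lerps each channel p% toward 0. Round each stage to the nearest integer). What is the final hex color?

Per channel, c → c + 0.05(0 − c):
  R: 209 + 0.05×(0−209) = 209 − 10.45 = 198.55 → 199
  G: 41 + 0.05×(0−41) = 41 − 2.05 = 38.95 → 39
  B: 71 + 0.05×(0−71) = 71 − 3.55 = 67.45 → 67
After the shade: rgb(199, 39, 67) = #C72743.
Lerp each channel 60% toward 0:
  R: 199 − 119.4 = 79.6 → 80
  G: 39 − 23.4 = 15.6 → 16
  B: 67 − 40.2 = 26.8 → 27
rgb(80, 16, 27) = #50101B.

#50101B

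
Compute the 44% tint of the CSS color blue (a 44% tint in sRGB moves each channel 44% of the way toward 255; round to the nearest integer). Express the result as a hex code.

#7070FF

CSS blue is rgb(0, 0, 255).
Lerp each channel 44% toward 255:
  R: 0 + 112.2 = 112.2 → 112
  G: 0 + 112.2 = 112.2 → 112
  B: 255 + 0.44×(255−255) = 255 + 0 = 255 → 255
rgb(112, 112, 255) = #7070FF.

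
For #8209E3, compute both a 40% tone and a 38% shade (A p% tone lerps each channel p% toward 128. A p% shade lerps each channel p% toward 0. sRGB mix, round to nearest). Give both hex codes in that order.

#8209E3 is rgb(130, 9, 227).
40% tone:
  R: 130 + 0.4×(128−130) = 130 − 0.8 = 129.2 → 129
  G: 9 + 0.4×(128−9) = 9 + 47.6 = 56.6 → 57
  B: 227 − 39.6 = 187.4 → 187
  → #8139BB
38% shade:
  R: 130 − 49.4 = 80.6 → 81
  G: 9 − 3.42 = 5.58 → 6
  B: 227 + 0.38×(0−227) = 227 − 86.26 = 140.74 → 141
  → #51068D

#8139BB, #51068D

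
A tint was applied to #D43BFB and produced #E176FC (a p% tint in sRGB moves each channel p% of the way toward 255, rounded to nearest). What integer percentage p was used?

#D43BFB is rgb(212, 59, 251); #E176FC is rgb(225, 118, 252).
On the G channel (widest range): 118 ≈ 59 + (p/100)(255 − 59), so p ≈ 100×(118 − 59)/(255 − 59) = 5900/196 = 30.10.
p = 30 reproduces all three channels after rounding.

30%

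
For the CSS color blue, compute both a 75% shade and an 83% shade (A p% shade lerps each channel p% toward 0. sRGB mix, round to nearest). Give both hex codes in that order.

#000040, #00002B

CSS blue is rgb(0, 0, 255).
75% shade:
  R: 0 + 0.75×(0−0) = 0 + 0 = 0 → 0
  G: 0 + 0 = 0 → 0
  B: 255 − 191.25 = 63.75 → 64
  → #000040
83% shade:
  R: 0 + 0.83×(0−0) = 0 + 0 = 0 → 0
  G: 0 + 0 = 0 → 0
  B: 255 + 0.83×(0−255) = 255 − 211.65 = 43.35 → 43
  → #00002B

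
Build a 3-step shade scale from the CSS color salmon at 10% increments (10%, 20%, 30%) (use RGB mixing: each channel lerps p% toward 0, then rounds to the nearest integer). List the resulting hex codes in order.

CSS salmon is rgb(250, 128, 114).
10%: (250 − 25 = 225→225, 128 − 12.8 = 115.2→115, 114 − 11.4 = 102.6→103) → #E17367
20%: (250 − 50 = 200→200, 128 − 25.6 = 102.4→102, 114 − 22.8 = 91.2→91) → #C8665B
30%: (250 − 75 = 175→175, 128 − 38.4 = 89.6→90, 114 − 34.2 = 79.8→80) → #AF5A50

#E17367, #C8665B, #AF5A50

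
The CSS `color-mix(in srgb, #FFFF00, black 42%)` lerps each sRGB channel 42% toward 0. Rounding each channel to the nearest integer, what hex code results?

#949400

#FFFF00 is rgb(255, 255, 0).
Per channel, c → c + 0.42(0 − c):
  R: 255 + 0.42×(0−255) = 255 − 107.1 = 147.9 → 148
  G: 255 + 0.42×(0−255) = 255 − 107.1 = 147.9 → 148
  B: 0 + 0 = 0 → 0
rgb(148, 148, 0) = #949400.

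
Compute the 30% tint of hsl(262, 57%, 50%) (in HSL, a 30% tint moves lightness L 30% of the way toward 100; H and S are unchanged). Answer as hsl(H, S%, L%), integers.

hsl(262, 57%, 65%)

L moves 30% from 50 toward 100: 50 + 15 = 65 → 65.
H and S are unchanged.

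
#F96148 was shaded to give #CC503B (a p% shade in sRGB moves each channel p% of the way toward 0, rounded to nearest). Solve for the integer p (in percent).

18%

#F96148 is rgb(249, 97, 72); #CC503B is rgb(204, 80, 59).
On the R channel (widest range): 204 ≈ 249 + (p/100)(0 − 249), so p ≈ 100×(204 − 249)/(0 − 249) = -4500/-249 = 18.07.
p = 18 reproduces all three channels after rounding.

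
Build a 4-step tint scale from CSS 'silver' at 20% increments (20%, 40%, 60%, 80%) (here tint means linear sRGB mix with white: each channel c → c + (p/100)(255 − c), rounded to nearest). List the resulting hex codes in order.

#cdcdcd, #d9d9d9, #e6e6e6, #f2f2f2

CSS silver is rgb(192, 192, 192).
20%: (192 + 12.6 = 204.6→205, 192 + 12.6 = 204.6→205, 192 + 12.6 = 204.6→205) → #cdcdcd
40%: (192 + 25.2 = 217.2→217, 192 + 25.2 = 217.2→217, 192 + 25.2 = 217.2→217) → #d9d9d9
60%: (192 + 37.8 = 229.8→230, 192 + 37.8 = 229.8→230, 192 + 37.8 = 229.8→230) → #e6e6e6
80%: (192 + 50.4 = 242.4→242, 192 + 50.4 = 242.4→242, 192 + 50.4 = 242.4→242) → #f2f2f2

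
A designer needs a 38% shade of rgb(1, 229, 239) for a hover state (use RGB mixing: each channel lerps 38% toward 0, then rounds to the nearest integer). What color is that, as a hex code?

A 38% shade moves each channel 38% toward 0:
  R: 1 + 0.38×(0−1) = 1 − 0.38 = 0.62 → 1
  G: 229 + 0.38×(0−229) = 229 − 87.02 = 141.98 → 142
  B: 239 − 90.82 = 148.18 → 148
rgb(1, 142, 148) = #018e94.

#018e94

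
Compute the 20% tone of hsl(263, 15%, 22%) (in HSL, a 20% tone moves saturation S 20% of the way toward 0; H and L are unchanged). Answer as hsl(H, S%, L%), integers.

S moves 20% from 15 toward 0: 15 − 3 = 12 → 12.
H and L are unchanged.

hsl(263, 12%, 22%)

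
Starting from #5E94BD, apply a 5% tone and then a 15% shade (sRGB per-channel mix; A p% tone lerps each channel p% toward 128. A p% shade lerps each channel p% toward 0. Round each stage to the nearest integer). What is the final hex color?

#527D9E

#5E94BD is rgb(94, 148, 189).
Per channel, c → c + 0.05(128 − c):
  R: 94 + 0.05×(128−94) = 94 + 1.7 = 95.7 → 96
  G: 148 − 1 = 147 → 147
  B: 189 + 0.05×(128−189) = 189 − 3.05 = 185.95 → 186
After the tone: rgb(96, 147, 186) = #6093BA.
Per channel, c → c + 0.15(0 − c):
  R: 96 − 14.4 = 81.6 → 82
  G: 147 − 22.05 = 124.95 → 125
  B: 186 + 0.15×(0−186) = 186 − 27.9 = 158.1 → 158
rgb(82, 125, 158) = #527D9E.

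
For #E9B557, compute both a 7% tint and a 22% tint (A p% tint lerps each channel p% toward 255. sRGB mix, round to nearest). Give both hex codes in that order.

#E9B557 is rgb(233, 181, 87).
7% tint:
  R: 233 + 1.54 = 234.54 → 235
  G: 181 + 5.18 = 186.18 → 186
  B: 87 + 11.76 = 98.76 → 99
  → #EBBA63
22% tint:
  R: 233 + 0.22×(255−233) = 233 + 4.84 = 237.84 → 238
  G: 181 + 0.22×(255−181) = 181 + 16.28 = 197.28 → 197
  B: 87 + 0.22×(255−87) = 87 + 36.96 = 123.96 → 124
  → #EEC57C

#EBBA63, #EEC57C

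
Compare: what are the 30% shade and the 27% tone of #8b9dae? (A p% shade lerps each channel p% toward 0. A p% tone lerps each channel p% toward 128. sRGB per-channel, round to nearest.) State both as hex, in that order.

#616e7a, #8895a2

#8b9dae is rgb(139, 157, 174).
30% shade:
  R: 139 + 0.3×(0−139) = 139 − 41.7 = 97.3 → 97
  G: 157 + 0.3×(0−157) = 157 − 47.1 = 109.9 → 110
  B: 174 − 52.2 = 121.8 → 122
  → #616e7a
27% tone:
  R: 139 + 0.27×(128−139) = 139 − 2.97 = 136.03 → 136
  G: 157 − 7.83 = 149.17 → 149
  B: 174 + 0.27×(128−174) = 174 − 12.42 = 161.58 → 162
  → #8895a2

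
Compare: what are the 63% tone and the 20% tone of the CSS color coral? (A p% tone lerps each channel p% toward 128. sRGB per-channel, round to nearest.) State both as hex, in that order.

#AF806E, #E67F5A

CSS coral is rgb(255, 127, 80).
63% tone:
  R: 255 + 0.63×(128−255) = 255 − 80.01 = 174.99 → 175
  G: 127 + 0.63×(128−127) = 127 + 0.63 = 127.63 → 128
  B: 80 + 0.63×(128−80) = 80 + 30.24 = 110.24 → 110
  → #AF806E
20% tone:
  R: 255 + 0.2×(128−255) = 255 − 25.4 = 229.6 → 230
  G: 127 + 0.2×(128−127) = 127 + 0.2 = 127.2 → 127
  B: 80 + 9.6 = 89.6 → 90
  → #E67F5A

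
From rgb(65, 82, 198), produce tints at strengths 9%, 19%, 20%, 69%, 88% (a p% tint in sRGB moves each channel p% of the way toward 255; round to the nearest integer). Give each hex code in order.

9%: (65 + 17.1 = 82.1→82, 82 + 15.57 = 97.57→98, 198 + 5.13 = 203.13→203) → #5262cb
19%: (65 + 36.1 = 101.1→101, 82 + 32.87 = 114.87→115, 198 + 10.83 = 208.83→209) → #6573d1
20%: (65 + 38 = 103→103, 82 + 34.6 = 116.6→117, 198 + 11.4 = 209.4→209) → #6775d1
69%: (65 + 131.1 = 196.1→196, 82 + 119.37 = 201.37→201, 198 + 39.33 = 237.33→237) → #c4c9ed
88%: (65 + 167.2 = 232.2→232, 82 + 152.24 = 234.24→234, 198 + 50.16 = 248.16→248) → #e8eaf8

#5262cb, #6573d1, #6775d1, #c4c9ed, #e8eaf8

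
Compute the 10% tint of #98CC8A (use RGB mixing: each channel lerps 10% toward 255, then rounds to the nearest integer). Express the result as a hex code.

#98CC8A is rgb(152, 204, 138).
Per channel, c → c + 0.1(255 − c):
  R: 152 + 0.1×(255−152) = 152 + 10.3 = 162.3 → 162
  G: 204 + 5.1 = 209.1 → 209
  B: 138 + 11.7 = 149.7 → 150
rgb(162, 209, 150) = #A2D196.

#A2D196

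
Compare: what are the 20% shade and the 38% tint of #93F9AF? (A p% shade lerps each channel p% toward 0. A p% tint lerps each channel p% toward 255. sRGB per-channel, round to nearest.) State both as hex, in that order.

#93F9AF is rgb(147, 249, 175).
20% shade:
  R: 147 + 0.2×(0−147) = 147 − 29.4 = 117.6 → 118
  G: 249 − 49.8 = 199.2 → 199
  B: 175 + 0.2×(0−175) = 175 − 35 = 140 → 140
  → #76C78C
38% tint:
  R: 147 + 41.04 = 188.04 → 188
  G: 249 + 2.28 = 251.28 → 251
  B: 175 + 30.4 = 205.4 → 205
  → #BCFBCD

#76C78C, #BCFBCD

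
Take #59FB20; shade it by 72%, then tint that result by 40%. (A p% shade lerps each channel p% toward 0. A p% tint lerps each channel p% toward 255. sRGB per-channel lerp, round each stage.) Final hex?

#59FB20 is rgb(89, 251, 32).
Lerp each channel 72% toward 0:
  R: 89 + 0.72×(0−89) = 89 − 64.08 = 24.92 → 25
  G: 251 − 180.72 = 70.28 → 70
  B: 32 − 23.04 = 8.96 → 9
After the shade: rgb(25, 70, 9) = #194609.
Per channel, c → c + 0.4(255 − c):
  R: 25 + 92 = 117 → 117
  G: 70 + 74 = 144 → 144
  B: 9 + 98.4 = 107.4 → 107
rgb(117, 144, 107) = #75906B.

#75906B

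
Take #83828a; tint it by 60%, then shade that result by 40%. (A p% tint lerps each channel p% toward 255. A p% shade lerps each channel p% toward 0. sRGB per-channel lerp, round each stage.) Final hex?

#7b7b7d

#83828a is rgb(131, 130, 138).
Lerp each channel 60% toward 255:
  R: 131 + 0.6×(255−131) = 131 + 74.4 = 205.4 → 205
  G: 130 + 0.6×(255−130) = 130 + 75 = 205 → 205
  B: 138 + 70.2 = 208.2 → 208
After the tint: rgb(205, 205, 208) = #cdcdd0.
A 40% shade moves each channel 40% toward 0:
  R: 205 − 82 = 123 → 123
  G: 205 + 0.4×(0−205) = 205 − 82 = 123 → 123
  B: 208 − 83.2 = 124.8 → 125
rgb(123, 123, 125) = #7b7b7d.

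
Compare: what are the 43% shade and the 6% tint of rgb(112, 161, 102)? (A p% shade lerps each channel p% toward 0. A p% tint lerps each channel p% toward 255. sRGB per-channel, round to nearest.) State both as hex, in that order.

#405c3a, #79a76f

43% shade:
  R: 112 − 48.16 = 63.84 → 64
  G: 161 + 0.43×(0−161) = 161 − 69.23 = 91.77 → 92
  B: 102 − 43.86 = 58.14 → 58
  → #405c3a
6% tint:
  R: 112 + 0.06×(255−112) = 112 + 8.58 = 120.58 → 121
  G: 161 + 5.64 = 166.64 → 167
  B: 102 + 9.18 = 111.18 → 111
  → #79a76f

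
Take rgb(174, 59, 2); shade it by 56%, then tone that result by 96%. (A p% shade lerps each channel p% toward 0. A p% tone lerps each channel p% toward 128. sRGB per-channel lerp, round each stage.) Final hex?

#7e7c7b

A 56% shade moves each channel 56% toward 0:
  R: 174 + 0.56×(0−174) = 174 − 97.44 = 76.56 → 77
  G: 59 + 0.56×(0−59) = 59 − 33.04 = 25.96 → 26
  B: 2 + 0.56×(0−2) = 2 − 1.12 = 0.88 → 1
After the shade: rgb(77, 26, 1) = #4d1a01.
Lerp each channel 96% toward 128:
  R: 77 + 0.96×(128−77) = 77 + 48.96 = 125.96 → 126
  G: 26 + 97.92 = 123.92 → 124
  B: 1 + 121.92 = 122.92 → 123
rgb(126, 124, 123) = #7e7c7b.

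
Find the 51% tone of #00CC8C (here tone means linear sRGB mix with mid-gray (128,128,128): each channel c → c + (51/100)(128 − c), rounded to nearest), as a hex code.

#41A586

#00CC8C is rgb(0, 204, 140).
Lerp each channel 51% toward 128:
  R: 0 + 0.51×(128−0) = 0 + 65.28 = 65.28 → 65
  G: 204 + 0.51×(128−204) = 204 − 38.76 = 165.24 → 165
  B: 140 − 6.12 = 133.88 → 134
rgb(65, 165, 134) = #41A586.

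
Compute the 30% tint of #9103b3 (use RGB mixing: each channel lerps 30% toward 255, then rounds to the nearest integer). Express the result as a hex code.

#9103b3 is rgb(145, 3, 179).
Lerp each channel 30% toward 255:
  R: 145 + 0.3×(255−145) = 145 + 33 = 178 → 178
  G: 3 + 0.3×(255−3) = 3 + 75.6 = 78.6 → 79
  B: 179 + 22.8 = 201.8 → 202
rgb(178, 79, 202) = #b24fca.

#b24fca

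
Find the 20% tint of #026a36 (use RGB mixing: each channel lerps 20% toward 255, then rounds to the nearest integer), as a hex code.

#35885e

#026a36 is rgb(2, 106, 54).
A 20% tint moves each channel 20% toward 255:
  R: 2 + 0.2×(255−2) = 2 + 50.6 = 52.6 → 53
  G: 106 + 0.2×(255−106) = 106 + 29.8 = 135.8 → 136
  B: 54 + 0.2×(255−54) = 54 + 40.2 = 94.2 → 94
rgb(53, 136, 94) = #35885e.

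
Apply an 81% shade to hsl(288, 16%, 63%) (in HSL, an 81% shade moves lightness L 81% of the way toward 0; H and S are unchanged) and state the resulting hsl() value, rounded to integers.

L moves 81% from 63 toward 0: 63 − 51.03 = 11.97 → 12.
H and S are unchanged.

hsl(288, 16%, 12%)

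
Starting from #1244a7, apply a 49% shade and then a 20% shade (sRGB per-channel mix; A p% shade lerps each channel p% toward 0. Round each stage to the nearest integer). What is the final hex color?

#071c44

#1244a7 is rgb(18, 68, 167).
A 49% shade moves each channel 49% toward 0:
  R: 18 + 0.49×(0−18) = 18 − 8.82 = 9.18 → 9
  G: 68 + 0.49×(0−68) = 68 − 33.32 = 34.68 → 35
  B: 167 + 0.49×(0−167) = 167 − 81.83 = 85.17 → 85
After the shade: rgb(9, 35, 85) = #092355.
Lerp each channel 20% toward 0:
  R: 9 + 0.2×(0−9) = 9 − 1.8 = 7.2 → 7
  G: 35 − 7 = 28 → 28
  B: 85 + 0.2×(0−85) = 85 − 17 = 68 → 68
rgb(7, 28, 68) = #071c44.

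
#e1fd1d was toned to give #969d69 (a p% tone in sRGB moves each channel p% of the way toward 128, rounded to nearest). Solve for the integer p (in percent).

77%

#e1fd1d is rgb(225, 253, 29); #969d69 is rgb(150, 157, 105).
On the G channel (widest range): 157 ≈ 253 + (p/100)(128 − 253), so p ≈ 100×(157 − 253)/(128 − 253) = -9600/-125 = 76.80.
p = 77 reproduces all three channels after rounding.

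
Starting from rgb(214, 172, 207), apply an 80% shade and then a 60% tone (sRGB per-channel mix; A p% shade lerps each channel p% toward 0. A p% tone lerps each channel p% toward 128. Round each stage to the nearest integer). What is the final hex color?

An 80% shade moves each channel 80% toward 0:
  R: 214 + 0.8×(0−214) = 214 − 171.2 = 42.8 → 43
  G: 172 − 137.6 = 34.4 → 34
  B: 207 − 165.6 = 41.4 → 41
After the shade: rgb(43, 34, 41) = #2B2229.
Lerp each channel 60% toward 128:
  R: 43 + 0.6×(128−43) = 43 + 51 = 94 → 94
  G: 34 + 0.6×(128−34) = 34 + 56.4 = 90.4 → 90
  B: 41 + 52.2 = 93.2 → 93
rgb(94, 90, 93) = #5E5A5D.

#5E5A5D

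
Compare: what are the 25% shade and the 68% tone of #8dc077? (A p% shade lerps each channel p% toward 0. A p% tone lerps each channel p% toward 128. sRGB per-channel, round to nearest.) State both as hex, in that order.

#8dc077 is rgb(141, 192, 119).
25% shade:
  R: 141 + 0.25×(0−141) = 141 − 35.25 = 105.75 → 106
  G: 192 − 48 = 144 → 144
  B: 119 − 29.75 = 89.25 → 89
  → #6a9059
68% tone:
  R: 141 + 0.68×(128−141) = 141 − 8.84 = 132.16 → 132
  G: 192 − 43.52 = 148.48 → 148
  B: 119 + 6.12 = 125.12 → 125
  → #84947d

#6a9059, #84947d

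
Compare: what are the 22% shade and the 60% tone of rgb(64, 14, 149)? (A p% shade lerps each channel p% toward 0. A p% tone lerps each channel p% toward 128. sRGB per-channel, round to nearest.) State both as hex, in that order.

#320b74, #665288

22% shade:
  R: 64 + 0.22×(0−64) = 64 − 14.08 = 49.92 → 50
  G: 14 + 0.22×(0−14) = 14 − 3.08 = 10.92 → 11
  B: 149 − 32.78 = 116.22 → 116
  → #320b74
60% tone:
  R: 64 + 38.4 = 102.4 → 102
  G: 14 + 68.4 = 82.4 → 82
  B: 149 + 0.6×(128−149) = 149 − 12.6 = 136.4 → 136
  → #665288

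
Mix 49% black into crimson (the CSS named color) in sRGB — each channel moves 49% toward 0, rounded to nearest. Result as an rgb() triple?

CSS crimson is rgb(220, 20, 60).
Lerp each channel 49% toward 0:
  R: 220 + 0.49×(0−220) = 220 − 107.8 = 112.2 → 112
  G: 20 − 9.8 = 10.2 → 10
  B: 60 + 0.49×(0−60) = 60 − 29.4 = 30.6 → 31

rgb(112, 10, 31)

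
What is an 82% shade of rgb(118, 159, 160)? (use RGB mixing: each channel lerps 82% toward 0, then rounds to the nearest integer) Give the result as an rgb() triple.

rgb(21, 29, 29)

An 82% shade moves each channel 82% toward 0:
  R: 118 + 0.82×(0−118) = 118 − 96.76 = 21.24 → 21
  G: 159 + 0.82×(0−159) = 159 − 130.38 = 28.62 → 29
  B: 160 + 0.82×(0−160) = 160 − 131.2 = 28.8 → 29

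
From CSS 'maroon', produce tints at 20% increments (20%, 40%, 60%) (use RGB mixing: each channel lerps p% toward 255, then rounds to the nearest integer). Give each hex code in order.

CSS maroon is rgb(128, 0, 0).
20%: (128 + 25.4 = 153.4→153, 0 + 51 = 51→51, 0 + 51 = 51→51) → #993333
40%: (128 + 50.8 = 178.8→179, 0 + 102 = 102→102, 0 + 102 = 102→102) → #B36666
60%: (128 + 76.2 = 204.2→204, 0 + 153 = 153→153, 0 + 153 = 153→153) → #CC9999

#993333, #B36666, #CC9999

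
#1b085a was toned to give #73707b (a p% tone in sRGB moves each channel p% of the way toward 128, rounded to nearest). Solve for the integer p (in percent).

87%

#1b085a is rgb(27, 8, 90); #73707b is rgb(115, 112, 123).
On the G channel (widest range): 112 ≈ 8 + (p/100)(128 − 8), so p ≈ 100×(112 − 8)/(128 − 8) = 10400/120 = 86.67.
p = 87 reproduces all three channels after rounding.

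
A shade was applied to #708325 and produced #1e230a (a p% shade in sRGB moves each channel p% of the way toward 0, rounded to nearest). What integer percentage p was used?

73%

#708325 is rgb(112, 131, 37); #1e230a is rgb(30, 35, 10).
On the G channel (widest range): 35 ≈ 131 + (p/100)(0 − 131), so p ≈ 100×(35 − 131)/(0 − 131) = -9600/-131 = 73.28.
p = 73 reproduces all three channels after rounding.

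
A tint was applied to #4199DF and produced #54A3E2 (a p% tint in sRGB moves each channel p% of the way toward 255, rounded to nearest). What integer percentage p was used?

10%

#4199DF is rgb(65, 153, 223); #54A3E2 is rgb(84, 163, 226).
On the R channel (widest range): 84 ≈ 65 + (p/100)(255 − 65), so p ≈ 100×(84 − 65)/(255 − 65) = 1900/190 = 10.00.
p = 10 reproduces all three channels after rounding.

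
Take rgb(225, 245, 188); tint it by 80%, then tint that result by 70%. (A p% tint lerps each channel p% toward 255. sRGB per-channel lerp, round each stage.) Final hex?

Per channel, c → c + 0.8(255 − c):
  R: 225 + 24 = 249 → 249
  G: 245 + 8 = 253 → 253
  B: 188 + 0.8×(255−188) = 188 + 53.6 = 241.6 → 242
After the tint: rgb(249, 253, 242) = #F9FDF2.
A 70% tint moves each channel 70% toward 255:
  R: 249 + 0.7×(255−249) = 249 + 4.2 = 253.2 → 253
  G: 253 + 1.4 = 254.4 → 254
  B: 242 + 0.7×(255−242) = 242 + 9.1 = 251.1 → 251
rgb(253, 254, 251) = #FDFEFB.

#FDFEFB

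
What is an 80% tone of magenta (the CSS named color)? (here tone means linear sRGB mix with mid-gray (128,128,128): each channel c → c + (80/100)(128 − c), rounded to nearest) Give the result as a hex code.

CSS magenta is rgb(255, 0, 255).
Per channel, c → c + 0.8(128 − c):
  R: 255 + 0.8×(128−255) = 255 − 101.6 = 153.4 → 153
  G: 0 + 0.8×(128−0) = 0 + 102.4 = 102.4 → 102
  B: 255 + 0.8×(128−255) = 255 − 101.6 = 153.4 → 153
rgb(153, 102, 153) = #996699.

#996699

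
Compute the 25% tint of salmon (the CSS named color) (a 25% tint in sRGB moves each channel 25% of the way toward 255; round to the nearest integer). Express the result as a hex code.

#FBA095

CSS salmon is rgb(250, 128, 114).
A 25% tint moves each channel 25% toward 255:
  R: 250 + 1.25 = 251.25 → 251
  G: 128 + 31.75 = 159.75 → 160
  B: 114 + 0.25×(255−114) = 114 + 35.25 = 149.25 → 149
rgb(251, 160, 149) = #FBA095.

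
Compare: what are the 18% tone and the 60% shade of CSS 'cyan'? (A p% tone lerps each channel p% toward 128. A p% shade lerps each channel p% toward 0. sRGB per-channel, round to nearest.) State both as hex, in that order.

#17E8E8, #006666

CSS cyan is rgb(0, 255, 255).
18% tone:
  R: 0 + 0.18×(128−0) = 0 + 23.04 = 23.04 → 23
  G: 255 + 0.18×(128−255) = 255 − 22.86 = 232.14 → 232
  B: 255 + 0.18×(128−255) = 255 − 22.86 = 232.14 → 232
  → #17E8E8
60% shade:
  R: 0 + 0.6×(0−0) = 0 + 0 = 0 → 0
  G: 255 + 0.6×(0−255) = 255 − 153 = 102 → 102
  B: 255 − 153 = 102 → 102
  → #006666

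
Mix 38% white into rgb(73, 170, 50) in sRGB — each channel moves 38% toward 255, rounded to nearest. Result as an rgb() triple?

rgb(142, 202, 128)

A 38% tint moves each channel 38% toward 255:
  R: 73 + 69.16 = 142.16 → 142
  G: 170 + 0.38×(255−170) = 170 + 32.3 = 202.3 → 202
  B: 50 + 0.38×(255−50) = 50 + 77.9 = 127.9 → 128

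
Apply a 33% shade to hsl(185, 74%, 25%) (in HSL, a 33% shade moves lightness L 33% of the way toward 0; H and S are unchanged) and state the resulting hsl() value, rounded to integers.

hsl(185, 74%, 17%)

L moves 33% from 25 toward 0: 25 − 8.25 = 16.75 → 17.
H and S are unchanged.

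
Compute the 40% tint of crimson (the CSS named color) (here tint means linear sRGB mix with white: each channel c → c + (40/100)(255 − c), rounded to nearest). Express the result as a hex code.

CSS crimson is rgb(220, 20, 60).
Lerp each channel 40% toward 255:
  R: 220 + 14 = 234 → 234
  G: 20 + 94 = 114 → 114
  B: 60 + 0.4×(255−60) = 60 + 78 = 138 → 138
rgb(234, 114, 138) = #EA728A.

#EA728A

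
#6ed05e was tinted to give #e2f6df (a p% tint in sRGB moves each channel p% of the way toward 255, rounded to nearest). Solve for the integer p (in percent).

#6ed05e is rgb(110, 208, 94); #e2f6df is rgb(226, 246, 223).
On the B channel (widest range): 223 ≈ 94 + (p/100)(255 − 94), so p ≈ 100×(223 − 94)/(255 − 94) = 12900/161 = 80.12.
p = 80 reproduces all three channels after rounding.

80%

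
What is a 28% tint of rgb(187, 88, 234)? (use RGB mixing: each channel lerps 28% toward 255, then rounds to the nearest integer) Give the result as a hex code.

Lerp each channel 28% toward 255:
  R: 187 + 19.04 = 206.04 → 206
  G: 88 + 46.76 = 134.76 → 135
  B: 234 + 5.88 = 239.88 → 240
rgb(206, 135, 240) = #CE87F0.

#CE87F0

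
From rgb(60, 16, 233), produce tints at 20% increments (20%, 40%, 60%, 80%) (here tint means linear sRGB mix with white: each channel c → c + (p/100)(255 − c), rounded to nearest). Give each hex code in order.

20%: (60 + 39 = 99→99, 16 + 47.8 = 63.8→64, 233 + 4.4 = 237.4→237) → #6340ED
40%: (60 + 78 = 138→138, 16 + 95.6 = 111.6→112, 233 + 8.8 = 241.8→242) → #8A70F2
60%: (60 + 117 = 177→177, 16 + 143.4 = 159.4→159, 233 + 13.2 = 246.2→246) → #B19FF6
80%: (60 + 156 = 216→216, 16 + 191.2 = 207.2→207, 233 + 17.6 = 250.6→251) → #D8CFFB

#6340ED, #8A70F2, #B19FF6, #D8CFFB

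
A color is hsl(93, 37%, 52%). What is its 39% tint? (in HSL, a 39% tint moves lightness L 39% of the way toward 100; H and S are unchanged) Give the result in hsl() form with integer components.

hsl(93, 37%, 71%)

L moves 39% from 52 toward 100: 52 + 18.72 = 70.72 → 71.
H and S are unchanged.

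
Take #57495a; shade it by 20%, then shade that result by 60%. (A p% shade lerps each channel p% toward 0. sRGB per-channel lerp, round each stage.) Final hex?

#57495a is rgb(87, 73, 90).
Lerp each channel 20% toward 0:
  R: 87 + 0.2×(0−87) = 87 − 17.4 = 69.6 → 70
  G: 73 + 0.2×(0−73) = 73 − 14.6 = 58.4 → 58
  B: 90 − 18 = 72 → 72
After the shade: rgb(70, 58, 72) = #463a48.
Per channel, c → c + 0.6(0 − c):
  R: 70 + 0.6×(0−70) = 70 − 42 = 28 → 28
  G: 58 − 34.8 = 23.2 → 23
  B: 72 + 0.6×(0−72) = 72 − 43.2 = 28.8 → 29
rgb(28, 23, 29) = #1c171d.

#1c171d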